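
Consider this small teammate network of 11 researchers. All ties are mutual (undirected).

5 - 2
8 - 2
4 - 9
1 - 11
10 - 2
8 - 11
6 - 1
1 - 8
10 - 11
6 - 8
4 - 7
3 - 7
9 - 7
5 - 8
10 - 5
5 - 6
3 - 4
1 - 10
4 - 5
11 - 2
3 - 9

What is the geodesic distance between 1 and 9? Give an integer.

4

One shortest route is 1 – 10 – 5 – 4 – 9, which uses 4 edges, and at distance 3 from 1 we only reach {4}, which does not include 9. So d(1,9) = 4.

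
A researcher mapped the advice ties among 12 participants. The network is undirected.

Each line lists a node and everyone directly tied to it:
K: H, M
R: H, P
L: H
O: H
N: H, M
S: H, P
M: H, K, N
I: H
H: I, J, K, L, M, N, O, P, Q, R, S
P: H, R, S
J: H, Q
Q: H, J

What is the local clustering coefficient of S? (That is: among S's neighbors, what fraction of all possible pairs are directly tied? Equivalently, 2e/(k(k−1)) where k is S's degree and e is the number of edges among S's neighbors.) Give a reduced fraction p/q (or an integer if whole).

1

S's neighbors: H and P (k = 2).
Possible neighbor pairs: C(2,2) = 1. Edges among them: H–P → e = 1.
Clustering(S) = 1/1.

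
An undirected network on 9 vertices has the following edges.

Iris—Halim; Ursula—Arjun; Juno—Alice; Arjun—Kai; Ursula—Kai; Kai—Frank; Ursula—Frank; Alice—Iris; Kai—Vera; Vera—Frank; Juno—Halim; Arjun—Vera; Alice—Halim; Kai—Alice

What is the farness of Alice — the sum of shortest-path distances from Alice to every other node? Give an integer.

Distances from Alice: Arjun:2, Frank:2, Halim:1, Iris:1, Juno:1, Kai:1, Ursula:2, Vera:2.
Sum = 2 + 2 + 1 + 1 + 1 + 1 + 2 + 2 = 12.

12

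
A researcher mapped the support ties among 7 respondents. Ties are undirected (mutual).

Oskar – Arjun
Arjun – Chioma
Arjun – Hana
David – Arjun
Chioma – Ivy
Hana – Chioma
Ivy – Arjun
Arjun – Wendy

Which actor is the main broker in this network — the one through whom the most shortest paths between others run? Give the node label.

Unnormalized betweenness of each node: Arjun:25/2, Chioma:1/2, David:0, Hana:0, Ivy:0, Oskar:0, Wendy:0.
Arjun has the largest value, 25/2, making it the main broker — the node through which the most shortest paths run.

Arjun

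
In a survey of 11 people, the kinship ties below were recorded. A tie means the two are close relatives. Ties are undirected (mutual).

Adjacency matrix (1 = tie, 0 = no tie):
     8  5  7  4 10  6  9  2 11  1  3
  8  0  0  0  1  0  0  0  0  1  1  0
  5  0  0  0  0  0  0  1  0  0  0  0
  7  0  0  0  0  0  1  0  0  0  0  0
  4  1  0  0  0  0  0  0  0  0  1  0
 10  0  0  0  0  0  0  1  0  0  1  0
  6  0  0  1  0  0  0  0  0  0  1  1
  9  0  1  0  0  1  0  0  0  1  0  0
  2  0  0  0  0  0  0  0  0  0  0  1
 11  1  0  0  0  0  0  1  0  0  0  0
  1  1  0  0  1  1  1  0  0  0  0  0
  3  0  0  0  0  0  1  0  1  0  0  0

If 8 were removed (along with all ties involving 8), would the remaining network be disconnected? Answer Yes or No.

Even without 8, every remaining node can still reach every other (the residual graph is connected), so 8 is not a cut vertex.

No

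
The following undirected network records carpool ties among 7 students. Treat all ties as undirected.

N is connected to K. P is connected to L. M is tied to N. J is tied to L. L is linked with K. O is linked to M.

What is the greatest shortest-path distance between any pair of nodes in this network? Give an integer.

5

Eccentricity of each node (its greatest distance to any other): J:5, K:3, L:4, M:4, N:3, O:5, P:5.
The maximum eccentricity is 5, realized for instance by the pair O–J via O – M – N – K – L – J. So the diameter is 5.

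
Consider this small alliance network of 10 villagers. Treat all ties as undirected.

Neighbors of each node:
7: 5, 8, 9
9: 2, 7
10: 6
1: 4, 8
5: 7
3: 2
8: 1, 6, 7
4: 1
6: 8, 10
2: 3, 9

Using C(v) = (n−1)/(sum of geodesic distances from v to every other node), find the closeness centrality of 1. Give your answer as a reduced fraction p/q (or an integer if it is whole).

3/8

Distances from 1: 2:4, 3:5, 4:1, 5:3, 6:2, 7:2, 8:1, 9:3, 10:3. Sum = 24.
n = 10, so closeness = 9/24 = 3/8.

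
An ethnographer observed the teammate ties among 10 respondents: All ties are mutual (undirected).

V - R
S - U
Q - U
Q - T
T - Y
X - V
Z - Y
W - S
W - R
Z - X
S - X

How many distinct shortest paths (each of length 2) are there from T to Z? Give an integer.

The shortest distance is 2, and the only length-2 path is T–Y–Z. So there is exactly 1 shortest path.

1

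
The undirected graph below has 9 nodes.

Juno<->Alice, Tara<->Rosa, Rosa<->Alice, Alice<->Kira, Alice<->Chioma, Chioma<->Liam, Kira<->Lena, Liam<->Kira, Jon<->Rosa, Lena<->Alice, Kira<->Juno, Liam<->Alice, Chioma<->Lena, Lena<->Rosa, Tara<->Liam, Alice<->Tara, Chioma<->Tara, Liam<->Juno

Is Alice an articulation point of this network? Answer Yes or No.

Even without Alice, every remaining node can still reach every other (the residual graph is connected), so Alice is not a cut vertex.

No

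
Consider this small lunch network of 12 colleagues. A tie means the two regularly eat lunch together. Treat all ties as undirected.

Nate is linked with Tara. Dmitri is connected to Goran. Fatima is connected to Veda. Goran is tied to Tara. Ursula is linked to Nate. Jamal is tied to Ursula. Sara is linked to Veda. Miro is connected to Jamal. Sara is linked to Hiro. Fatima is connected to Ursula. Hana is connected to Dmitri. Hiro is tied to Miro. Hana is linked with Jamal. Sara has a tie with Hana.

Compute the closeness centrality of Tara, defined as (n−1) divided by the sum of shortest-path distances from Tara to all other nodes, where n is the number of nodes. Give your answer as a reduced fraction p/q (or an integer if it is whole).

Distances from Tara: Dmitri:2, Fatima:3, Goran:1, Hana:3, Hiro:5, Jamal:3, Miro:4, Nate:1, Sara:4, Ursula:2, Veda:4. Sum = 32.
n = 12, so closeness = 11/32.

11/32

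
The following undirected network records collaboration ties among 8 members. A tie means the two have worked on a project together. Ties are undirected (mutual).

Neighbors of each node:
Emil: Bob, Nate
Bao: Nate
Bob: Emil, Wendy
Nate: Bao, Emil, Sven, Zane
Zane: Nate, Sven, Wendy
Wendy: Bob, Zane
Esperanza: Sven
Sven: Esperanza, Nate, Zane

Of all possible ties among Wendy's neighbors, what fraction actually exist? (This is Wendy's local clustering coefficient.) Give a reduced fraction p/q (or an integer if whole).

Wendy's neighbors: Bob and Zane (k = 2).
Possible neighbor pairs: C(2,2) = 1. Edges among them: none → e = 0.
Clustering(Wendy) = 0/1.

0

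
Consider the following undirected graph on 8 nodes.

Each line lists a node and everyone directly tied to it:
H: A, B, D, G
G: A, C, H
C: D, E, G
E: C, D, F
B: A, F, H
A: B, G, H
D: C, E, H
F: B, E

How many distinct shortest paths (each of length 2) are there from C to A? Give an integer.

The shortest distance is 2, and the only length-2 path is C–G–A. So there is exactly 1 shortest path.

1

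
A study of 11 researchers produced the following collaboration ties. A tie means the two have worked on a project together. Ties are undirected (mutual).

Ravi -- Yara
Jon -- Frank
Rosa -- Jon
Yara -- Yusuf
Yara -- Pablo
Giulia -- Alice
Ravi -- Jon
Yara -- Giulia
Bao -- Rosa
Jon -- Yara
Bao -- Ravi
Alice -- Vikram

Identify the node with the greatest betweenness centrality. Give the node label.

Unnormalized betweenness of each node: Alice:9, Bao:1/2, Frank:0, Giulia:16, Jon:31/2, Pablo:0, Ravi:7, Rosa:1, Vikram:0, Yara:32, Yusuf:0.
Yara has the largest value, 32, making it the main broker — the node through which the most shortest paths run.

Yara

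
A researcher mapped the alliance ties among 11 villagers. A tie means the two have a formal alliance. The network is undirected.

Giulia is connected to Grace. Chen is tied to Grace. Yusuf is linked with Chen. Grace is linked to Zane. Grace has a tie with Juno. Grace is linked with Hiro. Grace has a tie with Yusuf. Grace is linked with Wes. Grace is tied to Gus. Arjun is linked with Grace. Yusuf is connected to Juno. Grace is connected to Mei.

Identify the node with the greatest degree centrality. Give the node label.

Grace

Degrees — Arjun:1, Chen:2, Giulia:1, Grace:10, Gus:1, Hiro:1, Juno:2, Mei:1, Wes:1, Yusuf:3, Zane:1.
The maximum is 10, attained only by Grace.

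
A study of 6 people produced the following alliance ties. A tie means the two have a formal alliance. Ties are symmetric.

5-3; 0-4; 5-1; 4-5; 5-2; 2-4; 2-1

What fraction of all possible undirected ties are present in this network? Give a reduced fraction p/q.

There are 7 edges and 6 nodes, so the maximum possible is C(6,2) = 15.
Density = 7/15.

7/15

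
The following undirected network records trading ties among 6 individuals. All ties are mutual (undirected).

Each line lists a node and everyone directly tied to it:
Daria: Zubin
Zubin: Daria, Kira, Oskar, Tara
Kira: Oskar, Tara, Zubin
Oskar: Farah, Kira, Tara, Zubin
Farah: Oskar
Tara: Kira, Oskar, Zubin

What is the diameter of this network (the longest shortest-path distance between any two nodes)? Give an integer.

3

Eccentricity of each node (its greatest distance to any other): Daria:3, Farah:3, Kira:2, Oskar:2, Tara:2, Zubin:2.
The maximum eccentricity is 3, realized for instance by the pair Daria–Farah via Daria – Zubin – Oskar – Farah. So the diameter is 3.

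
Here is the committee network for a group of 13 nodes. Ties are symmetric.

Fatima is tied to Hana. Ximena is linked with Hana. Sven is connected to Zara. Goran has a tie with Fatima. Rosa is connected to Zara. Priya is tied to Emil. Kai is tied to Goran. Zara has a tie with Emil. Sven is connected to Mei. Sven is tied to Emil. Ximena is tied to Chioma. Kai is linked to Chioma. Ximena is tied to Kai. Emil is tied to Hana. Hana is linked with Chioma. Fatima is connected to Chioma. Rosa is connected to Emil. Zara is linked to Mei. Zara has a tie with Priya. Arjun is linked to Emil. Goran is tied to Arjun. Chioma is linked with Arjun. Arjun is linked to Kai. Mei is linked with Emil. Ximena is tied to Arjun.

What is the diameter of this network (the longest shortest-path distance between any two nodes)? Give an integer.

3

Eccentricity of each node (its greatest distance to any other): Arjun:2, Chioma:3, Emil:2, Fatima:3, Goran:3, Hana:2, Kai:3, Mei:3, Priya:3, Rosa:3, Sven:3, Ximena:3, Zara:3.
The maximum eccentricity is 3, realized for instance by the pair Fatima–Sven via Fatima – Hana – Emil – Sven. So the diameter is 3.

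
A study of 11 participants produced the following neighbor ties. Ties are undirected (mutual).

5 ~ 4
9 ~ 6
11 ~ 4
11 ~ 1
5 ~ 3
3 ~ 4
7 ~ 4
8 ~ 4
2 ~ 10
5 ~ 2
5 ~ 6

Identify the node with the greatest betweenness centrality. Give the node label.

4

Unnormalized betweenness of each node: 1:0, 2:9, 3:0, 4:29, 5:28, 6:9, 7:0, 8:0, 9:0, 10:0, 11:9.
4 has the largest value, 29, making it the main broker — the node through which the most shortest paths run.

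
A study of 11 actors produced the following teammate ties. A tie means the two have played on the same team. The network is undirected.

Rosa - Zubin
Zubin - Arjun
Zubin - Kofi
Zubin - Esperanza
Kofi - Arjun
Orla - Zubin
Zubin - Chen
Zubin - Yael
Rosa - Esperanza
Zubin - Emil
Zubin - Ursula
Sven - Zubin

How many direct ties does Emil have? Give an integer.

Emil is directly tied to Zubin. That is 1 neighbor, so the degree of Emil is 1.

1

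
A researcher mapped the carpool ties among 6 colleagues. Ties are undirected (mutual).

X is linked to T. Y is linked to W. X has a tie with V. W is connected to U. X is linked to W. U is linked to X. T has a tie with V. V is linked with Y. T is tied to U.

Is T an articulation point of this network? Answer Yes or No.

Even without T, every remaining node can still reach every other (the residual graph is connected), so T is not a cut vertex.

No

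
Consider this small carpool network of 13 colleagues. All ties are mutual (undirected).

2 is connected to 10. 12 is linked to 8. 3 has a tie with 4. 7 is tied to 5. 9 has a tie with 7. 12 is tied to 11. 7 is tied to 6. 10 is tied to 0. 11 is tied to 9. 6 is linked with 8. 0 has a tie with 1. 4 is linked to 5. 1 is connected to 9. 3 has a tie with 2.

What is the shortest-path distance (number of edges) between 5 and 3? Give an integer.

One shortest route is 5 – 4 – 3, which uses 2 edges, and 5 and 3 are not directly tied, so nothing shorter exists. So d(5,3) = 2.

2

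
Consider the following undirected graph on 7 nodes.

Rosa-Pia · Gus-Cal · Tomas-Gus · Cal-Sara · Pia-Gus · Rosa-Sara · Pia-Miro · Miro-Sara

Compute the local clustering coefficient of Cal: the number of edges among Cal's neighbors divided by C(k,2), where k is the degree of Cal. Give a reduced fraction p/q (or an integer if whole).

Cal's neighbors: Gus and Sara (k = 2).
Possible neighbor pairs: C(2,2) = 1. Edges among them: none → e = 0.
Clustering(Cal) = 0/1.

0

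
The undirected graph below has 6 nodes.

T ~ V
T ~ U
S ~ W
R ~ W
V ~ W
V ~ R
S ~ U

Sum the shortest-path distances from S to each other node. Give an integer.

Distances from S: R:2, T:2, U:1, V:2, W:1.
Sum = 2 + 2 + 1 + 2 + 1 = 8.

8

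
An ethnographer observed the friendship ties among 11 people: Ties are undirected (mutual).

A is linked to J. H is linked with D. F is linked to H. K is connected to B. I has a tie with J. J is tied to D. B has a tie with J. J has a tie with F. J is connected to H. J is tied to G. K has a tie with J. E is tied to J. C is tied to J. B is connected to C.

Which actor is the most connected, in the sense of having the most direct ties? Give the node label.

J

Degrees — A:1, B:3, C:2, D:2, E:1, F:2, G:1, H:3, I:1, J:10, K:2.
The maximum is 10, attained only by J.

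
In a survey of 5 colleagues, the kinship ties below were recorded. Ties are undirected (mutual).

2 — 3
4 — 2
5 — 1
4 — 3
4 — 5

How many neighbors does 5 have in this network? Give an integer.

5 is directly tied to 1 and 4. That is 2 neighbors, so the degree of 5 is 2.

2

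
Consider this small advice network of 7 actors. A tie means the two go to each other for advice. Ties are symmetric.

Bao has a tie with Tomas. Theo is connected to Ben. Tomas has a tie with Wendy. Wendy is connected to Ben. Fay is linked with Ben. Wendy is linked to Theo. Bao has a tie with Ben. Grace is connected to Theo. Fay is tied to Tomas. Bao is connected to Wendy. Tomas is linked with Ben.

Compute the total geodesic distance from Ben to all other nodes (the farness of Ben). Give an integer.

Distances from Ben: Bao:1, Fay:1, Grace:2, Theo:1, Tomas:1, Wendy:1.
Sum = 1 + 1 + 2 + 1 + 1 + 1 = 7.

7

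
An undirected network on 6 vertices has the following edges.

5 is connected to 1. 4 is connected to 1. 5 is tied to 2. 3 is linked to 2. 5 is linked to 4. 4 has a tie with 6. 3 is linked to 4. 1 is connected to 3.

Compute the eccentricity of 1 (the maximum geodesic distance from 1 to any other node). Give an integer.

2

Distances from 1: 2:2, 3:1, 4:1, 5:1, 6:2.
The largest is 2 (to 6 and 2), so the eccentricity of 1 is 2.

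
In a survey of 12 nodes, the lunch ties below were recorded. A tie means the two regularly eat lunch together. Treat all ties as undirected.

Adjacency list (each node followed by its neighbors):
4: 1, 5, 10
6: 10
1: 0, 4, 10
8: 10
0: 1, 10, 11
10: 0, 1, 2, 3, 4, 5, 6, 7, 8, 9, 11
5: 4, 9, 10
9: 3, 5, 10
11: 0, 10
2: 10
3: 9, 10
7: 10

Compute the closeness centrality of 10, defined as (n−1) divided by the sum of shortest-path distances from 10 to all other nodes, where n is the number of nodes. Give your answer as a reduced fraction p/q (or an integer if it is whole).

Distances from 10: 0:1, 1:1, 2:1, 3:1, 4:1, 5:1, 6:1, 7:1, 8:1, 9:1, 11:1. Sum = 11.
n = 12, so closeness = 11/11 = 1.

1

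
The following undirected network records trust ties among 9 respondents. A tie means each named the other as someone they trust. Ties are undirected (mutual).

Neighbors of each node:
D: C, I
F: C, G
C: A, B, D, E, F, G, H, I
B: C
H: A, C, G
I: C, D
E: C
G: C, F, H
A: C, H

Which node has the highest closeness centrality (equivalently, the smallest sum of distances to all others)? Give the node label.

C

Farness (sum of distances to all others) for each node — A:14, B:15, C:8, D:14, E:15, F:14, G:13, H:13, I:14.
The smallest farness is 8, for C, so C has the highest closeness.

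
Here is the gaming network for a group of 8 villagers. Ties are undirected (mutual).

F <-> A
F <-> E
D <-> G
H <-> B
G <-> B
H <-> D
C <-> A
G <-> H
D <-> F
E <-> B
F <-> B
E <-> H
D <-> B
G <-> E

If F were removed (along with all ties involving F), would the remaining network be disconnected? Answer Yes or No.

Removing F leaves {B, D, E, G, and H} with no path to {A and C}, so the network splits into 2 components. F is a cut vertex.

Yes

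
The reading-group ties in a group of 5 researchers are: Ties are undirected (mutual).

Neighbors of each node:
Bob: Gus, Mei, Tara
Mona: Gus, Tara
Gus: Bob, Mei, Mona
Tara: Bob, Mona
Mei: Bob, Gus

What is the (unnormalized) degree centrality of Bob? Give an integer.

Bob is directly tied to Gus, Mei, and Tara. That is 3 neighbors, so the degree of Bob is 3.

3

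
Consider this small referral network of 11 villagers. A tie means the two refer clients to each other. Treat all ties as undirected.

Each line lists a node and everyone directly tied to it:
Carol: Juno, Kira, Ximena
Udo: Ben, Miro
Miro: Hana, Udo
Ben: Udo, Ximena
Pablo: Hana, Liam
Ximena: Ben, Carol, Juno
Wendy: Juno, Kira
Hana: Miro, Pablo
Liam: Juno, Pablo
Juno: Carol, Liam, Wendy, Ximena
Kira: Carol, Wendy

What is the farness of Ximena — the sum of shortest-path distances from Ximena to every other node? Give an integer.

Distances from Ximena: Ben:1, Carol:1, Hana:4, Juno:1, Kira:2, Liam:2, Miro:3, Pablo:3, Udo:2, Wendy:2.
Sum = 1 + 1 + 4 + 1 + 2 + 2 + 3 + 3 + 2 + 2 = 21.

21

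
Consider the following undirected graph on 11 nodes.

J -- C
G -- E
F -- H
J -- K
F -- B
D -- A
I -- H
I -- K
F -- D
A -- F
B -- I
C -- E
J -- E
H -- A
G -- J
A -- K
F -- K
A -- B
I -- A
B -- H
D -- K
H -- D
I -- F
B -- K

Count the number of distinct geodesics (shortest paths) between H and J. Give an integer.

The shortest distance is 3. The length-3 paths are: H–A–K–J; H–B–K–J; H–F–K–J; H–D–K–J; H–I–K–J.
That gives 5 distinct shortest paths.

5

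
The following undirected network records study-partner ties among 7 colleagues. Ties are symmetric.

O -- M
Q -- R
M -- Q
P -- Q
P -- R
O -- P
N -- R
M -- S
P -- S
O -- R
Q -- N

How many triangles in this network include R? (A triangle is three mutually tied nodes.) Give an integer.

R's neighbors: N, O, P, and Q.
Neighbor pairs that are themselves tied: R–N–Q; R–O–P; R–P–Q. Each forms one triangle with R, for 3 in total.

3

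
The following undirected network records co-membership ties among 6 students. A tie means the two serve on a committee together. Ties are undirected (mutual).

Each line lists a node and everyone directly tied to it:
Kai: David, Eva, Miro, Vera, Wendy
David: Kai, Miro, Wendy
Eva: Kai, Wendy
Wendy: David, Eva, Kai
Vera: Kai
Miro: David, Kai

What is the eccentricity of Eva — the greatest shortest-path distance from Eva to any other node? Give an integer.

2

Distances from Eva: David:2, Kai:1, Miro:2, Vera:2, Wendy:1.
The largest is 2 (to Miro, David, and Vera), so the eccentricity of Eva is 2.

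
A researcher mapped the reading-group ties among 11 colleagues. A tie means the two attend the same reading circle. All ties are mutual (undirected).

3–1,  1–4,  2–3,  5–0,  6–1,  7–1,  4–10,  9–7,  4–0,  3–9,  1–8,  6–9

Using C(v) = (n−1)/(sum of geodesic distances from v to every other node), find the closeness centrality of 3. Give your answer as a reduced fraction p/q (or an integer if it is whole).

10/21

Distances from 3: 0:3, 1:1, 2:1, 4:2, 5:4, 6:2, 7:2, 8:2, 9:1, 10:3. Sum = 21.
n = 11, so closeness = 10/21.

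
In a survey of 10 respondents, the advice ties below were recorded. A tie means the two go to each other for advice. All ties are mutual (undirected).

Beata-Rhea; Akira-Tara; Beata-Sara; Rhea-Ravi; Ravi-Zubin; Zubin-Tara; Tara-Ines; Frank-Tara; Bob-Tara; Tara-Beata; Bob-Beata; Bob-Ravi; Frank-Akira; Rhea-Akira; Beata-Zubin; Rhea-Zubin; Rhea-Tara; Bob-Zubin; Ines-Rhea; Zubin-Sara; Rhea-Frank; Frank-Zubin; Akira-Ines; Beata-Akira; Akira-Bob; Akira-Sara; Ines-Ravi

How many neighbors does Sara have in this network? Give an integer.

3

Sara is directly tied to Akira, Beata, and Zubin. That is 3 neighbors, so the degree of Sara is 3.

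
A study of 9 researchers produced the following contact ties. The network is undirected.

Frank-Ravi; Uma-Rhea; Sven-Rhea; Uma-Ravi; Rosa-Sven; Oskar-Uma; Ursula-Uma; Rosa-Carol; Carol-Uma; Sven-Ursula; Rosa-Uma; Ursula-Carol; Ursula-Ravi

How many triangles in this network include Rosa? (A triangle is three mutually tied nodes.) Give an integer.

Rosa's neighbors: Carol, Sven, and Uma.
Neighbor pairs that are themselves tied: Rosa–Carol–Uma. Each forms one triangle with Rosa, for 1 in total.

1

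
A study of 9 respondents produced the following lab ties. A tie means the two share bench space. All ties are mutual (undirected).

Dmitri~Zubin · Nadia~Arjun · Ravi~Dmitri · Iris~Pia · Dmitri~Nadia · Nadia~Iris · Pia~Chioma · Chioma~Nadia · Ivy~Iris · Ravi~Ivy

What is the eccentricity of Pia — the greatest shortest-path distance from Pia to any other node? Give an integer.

Distances from Pia: Arjun:3, Chioma:1, Dmitri:3, Iris:1, Ivy:2, Nadia:2, Ravi:3, Zubin:4.
The largest is 4 (to Zubin), so the eccentricity of Pia is 4.

4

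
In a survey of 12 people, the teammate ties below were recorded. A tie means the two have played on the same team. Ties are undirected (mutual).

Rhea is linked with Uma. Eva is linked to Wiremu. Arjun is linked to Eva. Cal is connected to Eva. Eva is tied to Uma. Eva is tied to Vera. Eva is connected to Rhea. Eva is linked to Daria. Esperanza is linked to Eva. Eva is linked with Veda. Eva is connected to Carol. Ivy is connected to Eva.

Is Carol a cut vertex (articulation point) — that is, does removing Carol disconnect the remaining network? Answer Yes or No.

No

Even without Carol, every remaining node can still reach every other (the residual graph is connected), so Carol is not a cut vertex.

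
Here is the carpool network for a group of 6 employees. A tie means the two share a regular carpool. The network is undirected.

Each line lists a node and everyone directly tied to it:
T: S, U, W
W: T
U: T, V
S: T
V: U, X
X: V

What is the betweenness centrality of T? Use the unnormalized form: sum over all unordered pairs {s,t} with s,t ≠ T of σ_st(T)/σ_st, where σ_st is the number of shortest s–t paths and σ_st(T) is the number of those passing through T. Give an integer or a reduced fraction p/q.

7

Pairs whose geodesics pass through T — V–W: 1; V–S: 1; U–W: 1; U–S: 1; W–X: 1; W–S: 1; X–S: 1.
All other pairs contribute 0.
Summing the contributions gives betweenness(T) = 7.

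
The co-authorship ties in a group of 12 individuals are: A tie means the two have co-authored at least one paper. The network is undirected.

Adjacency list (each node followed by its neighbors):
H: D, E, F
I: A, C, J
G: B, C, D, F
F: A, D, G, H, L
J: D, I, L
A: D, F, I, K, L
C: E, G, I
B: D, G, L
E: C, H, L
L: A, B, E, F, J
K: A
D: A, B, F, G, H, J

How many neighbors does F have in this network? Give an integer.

5

F is directly tied to A, D, G, H, and L. That is 5 neighbors, so the degree of F is 5.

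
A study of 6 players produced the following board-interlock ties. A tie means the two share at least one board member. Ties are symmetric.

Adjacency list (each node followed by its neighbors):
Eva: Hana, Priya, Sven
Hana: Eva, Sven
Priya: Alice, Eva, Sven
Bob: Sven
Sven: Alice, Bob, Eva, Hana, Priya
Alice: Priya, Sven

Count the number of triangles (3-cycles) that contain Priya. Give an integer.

2

Priya's neighbors: Alice, Eva, and Sven.
Neighbor pairs that are themselves tied: Priya–Alice–Sven; Priya–Eva–Sven. Each forms one triangle with Priya, for 2 in total.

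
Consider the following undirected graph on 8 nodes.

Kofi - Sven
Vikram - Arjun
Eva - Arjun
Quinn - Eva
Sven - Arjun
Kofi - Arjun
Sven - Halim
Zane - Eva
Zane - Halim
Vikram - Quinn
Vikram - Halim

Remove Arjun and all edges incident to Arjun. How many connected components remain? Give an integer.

Arjun's neighbors (Eva, Kofi, Sven, and Vikram) remain reachable from one another through other ties, so the rest of the network stays in one piece.

1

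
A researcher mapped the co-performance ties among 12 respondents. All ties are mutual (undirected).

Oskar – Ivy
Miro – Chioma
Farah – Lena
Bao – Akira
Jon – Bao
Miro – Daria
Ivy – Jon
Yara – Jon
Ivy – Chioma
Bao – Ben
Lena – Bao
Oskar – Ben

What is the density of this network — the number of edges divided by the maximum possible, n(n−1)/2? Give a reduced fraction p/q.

There are 12 edges and 12 nodes, so the maximum possible is C(12,2) = 66.
Density = 12/66 = 2/11.

2/11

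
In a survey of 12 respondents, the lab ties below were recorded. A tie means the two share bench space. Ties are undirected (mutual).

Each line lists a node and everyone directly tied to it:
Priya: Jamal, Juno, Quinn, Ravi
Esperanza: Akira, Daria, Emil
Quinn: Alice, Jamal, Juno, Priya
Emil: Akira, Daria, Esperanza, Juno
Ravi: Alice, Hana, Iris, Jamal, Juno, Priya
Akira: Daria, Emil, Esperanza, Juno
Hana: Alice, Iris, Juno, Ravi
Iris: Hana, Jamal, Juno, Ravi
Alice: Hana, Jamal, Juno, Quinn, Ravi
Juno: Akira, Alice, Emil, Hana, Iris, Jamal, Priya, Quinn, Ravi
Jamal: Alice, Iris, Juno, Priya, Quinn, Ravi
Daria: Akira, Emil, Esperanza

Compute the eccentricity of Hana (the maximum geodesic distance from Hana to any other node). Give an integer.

3

Distances from Hana: Akira:2, Alice:1, Daria:3, Emil:2, Esperanza:3, Iris:1, Jamal:2, Juno:1, Priya:2, Quinn:2, Ravi:1.
The largest is 3 (to Daria and Esperanza), so the eccentricity of Hana is 3.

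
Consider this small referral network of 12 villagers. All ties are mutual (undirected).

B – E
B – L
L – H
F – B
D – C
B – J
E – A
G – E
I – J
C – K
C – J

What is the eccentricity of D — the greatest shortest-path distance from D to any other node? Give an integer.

Distances from D: A:5, B:3, C:1, E:4, F:4, G:5, H:5, I:3, J:2, K:2, L:4.
The largest is 5 (to H, A, and G), so the eccentricity of D is 5.

5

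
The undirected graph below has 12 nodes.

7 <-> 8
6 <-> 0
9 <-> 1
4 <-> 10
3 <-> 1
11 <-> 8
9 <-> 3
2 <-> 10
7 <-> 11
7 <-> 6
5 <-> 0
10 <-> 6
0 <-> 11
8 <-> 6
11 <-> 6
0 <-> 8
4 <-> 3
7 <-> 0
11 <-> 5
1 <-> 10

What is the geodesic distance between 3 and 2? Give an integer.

3

One shortest route is 3 – 4 – 10 – 2, which uses 3 edges, and at distance 2 from 3 we only reach {10}, which does not include 2. So d(3,2) = 3.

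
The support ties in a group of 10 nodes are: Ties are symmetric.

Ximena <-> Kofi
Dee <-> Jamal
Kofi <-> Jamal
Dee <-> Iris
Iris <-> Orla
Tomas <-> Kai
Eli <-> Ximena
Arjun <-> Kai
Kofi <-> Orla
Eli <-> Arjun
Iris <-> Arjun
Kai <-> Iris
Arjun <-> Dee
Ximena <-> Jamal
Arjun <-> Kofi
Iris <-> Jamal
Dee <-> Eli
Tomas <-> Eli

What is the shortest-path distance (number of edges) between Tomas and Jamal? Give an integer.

3

One shortest route is Tomas – Eli – Dee – Jamal, which uses 3 edges, and at distance 2 from Tomas we only reach {Arjun, Dee, Iris, Ximena}, which does not include Jamal. So d(Tomas,Jamal) = 3.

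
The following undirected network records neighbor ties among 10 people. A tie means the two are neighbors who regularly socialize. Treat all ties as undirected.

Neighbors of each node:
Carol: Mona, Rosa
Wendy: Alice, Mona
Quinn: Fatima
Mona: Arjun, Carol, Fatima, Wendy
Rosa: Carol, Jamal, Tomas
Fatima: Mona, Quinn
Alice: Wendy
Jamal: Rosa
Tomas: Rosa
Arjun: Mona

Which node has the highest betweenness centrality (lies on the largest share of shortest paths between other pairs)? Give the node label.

Unnormalized betweenness of each node: Alice:0, Arjun:0, Carol:18, Fatima:8, Jamal:0, Mona:28, Quinn:0, Rosa:15, Tomas:0, Wendy:8.
Mona has the largest value, 28, making it the main broker — the node through which the most shortest paths run.

Mona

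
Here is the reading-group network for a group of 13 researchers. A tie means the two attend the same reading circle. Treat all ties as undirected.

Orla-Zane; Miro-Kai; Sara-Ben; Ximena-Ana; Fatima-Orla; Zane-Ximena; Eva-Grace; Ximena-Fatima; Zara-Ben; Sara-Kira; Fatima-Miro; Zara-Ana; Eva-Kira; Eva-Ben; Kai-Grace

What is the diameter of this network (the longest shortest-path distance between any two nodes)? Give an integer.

6

Eccentricity of each node (its greatest distance to any other): Ana:4, Ben:5, Eva:5, Fatima:5, Grace:5, Kai:4, Kira:6, Miro:5, Orla:6, Sara:6, Ximena:5, Zane:6, Zara:4.
The maximum eccentricity is 6, realized for instance by the pair Orla–Sara via Orla – Fatima – Ximena – Ana – Zara – Ben – Sara. So the diameter is 6.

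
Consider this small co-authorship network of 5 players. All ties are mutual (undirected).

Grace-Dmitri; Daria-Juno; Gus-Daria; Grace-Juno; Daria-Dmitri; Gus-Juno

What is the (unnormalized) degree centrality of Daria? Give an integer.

3

Daria is directly tied to Dmitri, Gus, and Juno. That is 3 neighbors, so the degree of Daria is 3.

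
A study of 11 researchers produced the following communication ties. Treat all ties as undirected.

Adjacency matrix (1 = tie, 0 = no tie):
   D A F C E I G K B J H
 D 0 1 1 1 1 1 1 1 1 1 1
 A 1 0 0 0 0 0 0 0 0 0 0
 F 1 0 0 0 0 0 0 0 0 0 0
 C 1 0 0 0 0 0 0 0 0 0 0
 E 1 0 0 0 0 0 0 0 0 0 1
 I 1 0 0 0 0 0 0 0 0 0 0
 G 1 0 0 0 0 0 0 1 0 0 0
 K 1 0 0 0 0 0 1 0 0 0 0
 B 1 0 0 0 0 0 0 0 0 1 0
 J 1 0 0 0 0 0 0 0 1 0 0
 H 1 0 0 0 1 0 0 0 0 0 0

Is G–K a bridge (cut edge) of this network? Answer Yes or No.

Even without that edge, G still reaches K via G – D – K, so the network stays connected. Not a bridge.

No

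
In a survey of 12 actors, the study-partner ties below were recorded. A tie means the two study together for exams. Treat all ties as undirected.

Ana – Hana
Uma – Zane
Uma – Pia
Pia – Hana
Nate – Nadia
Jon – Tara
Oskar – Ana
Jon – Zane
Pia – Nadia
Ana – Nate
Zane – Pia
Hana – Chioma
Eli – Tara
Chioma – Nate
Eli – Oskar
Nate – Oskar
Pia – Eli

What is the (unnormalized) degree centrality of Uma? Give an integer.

2

Uma is directly tied to Pia and Zane. That is 2 neighbors, so the degree of Uma is 2.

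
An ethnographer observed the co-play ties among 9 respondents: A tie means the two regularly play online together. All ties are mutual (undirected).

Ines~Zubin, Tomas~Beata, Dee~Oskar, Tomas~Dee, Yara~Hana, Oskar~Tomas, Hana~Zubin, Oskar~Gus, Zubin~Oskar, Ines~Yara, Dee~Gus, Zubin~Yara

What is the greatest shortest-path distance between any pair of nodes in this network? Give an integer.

4

Eccentricity of each node (its greatest distance to any other): Beata:4, Dee:3, Gus:3, Hana:4, Ines:4, Oskar:2, Tomas:3, Yara:4, Zubin:3.
The maximum eccentricity is 4, realized for instance by the pair Beata–Hana via Beata – Tomas – Oskar – Zubin – Hana. So the diameter is 4.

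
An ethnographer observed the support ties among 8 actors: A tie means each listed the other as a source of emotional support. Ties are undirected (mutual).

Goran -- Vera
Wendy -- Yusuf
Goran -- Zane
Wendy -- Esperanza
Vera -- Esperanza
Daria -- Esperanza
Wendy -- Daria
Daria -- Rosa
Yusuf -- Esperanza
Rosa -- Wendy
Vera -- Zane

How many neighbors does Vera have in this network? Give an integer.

Vera is directly tied to Esperanza, Goran, and Zane. That is 3 neighbors, so the degree of Vera is 3.

3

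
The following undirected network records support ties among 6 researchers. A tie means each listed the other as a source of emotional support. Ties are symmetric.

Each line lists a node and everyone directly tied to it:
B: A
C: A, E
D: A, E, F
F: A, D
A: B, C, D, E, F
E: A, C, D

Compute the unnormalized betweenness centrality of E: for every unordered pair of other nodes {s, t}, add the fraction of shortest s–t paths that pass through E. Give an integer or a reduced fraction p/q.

1/2

Pairs whose geodesics pass through E — D–C: 1/2.
All other pairs contribute 0.
Summing the contributions gives betweenness(E) = 1/2.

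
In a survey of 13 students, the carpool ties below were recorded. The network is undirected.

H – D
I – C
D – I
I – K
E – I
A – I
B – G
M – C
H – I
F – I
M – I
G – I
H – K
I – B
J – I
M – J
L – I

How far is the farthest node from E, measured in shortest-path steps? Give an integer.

Distances from E: A:2, B:2, C:2, D:2, F:2, G:2, H:2, I:1, J:2, K:2, L:2, M:2.
The largest is 2 (to H, J, G, A, D, F, C, B, K, M, and L), so the eccentricity of E is 2.

2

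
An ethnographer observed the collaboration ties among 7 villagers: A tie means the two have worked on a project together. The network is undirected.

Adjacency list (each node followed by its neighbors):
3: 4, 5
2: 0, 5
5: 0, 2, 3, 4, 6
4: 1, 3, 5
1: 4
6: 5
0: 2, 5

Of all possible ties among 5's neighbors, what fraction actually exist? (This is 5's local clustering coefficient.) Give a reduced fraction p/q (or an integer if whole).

1/5

5's neighbors: 0, 2, 3, 4, and 6 (k = 5).
Possible neighbor pairs: C(5,2) = 10. Edges among them: 0–2, 3–4 → e = 2.
Clustering(5) = 2/10 = 1/5.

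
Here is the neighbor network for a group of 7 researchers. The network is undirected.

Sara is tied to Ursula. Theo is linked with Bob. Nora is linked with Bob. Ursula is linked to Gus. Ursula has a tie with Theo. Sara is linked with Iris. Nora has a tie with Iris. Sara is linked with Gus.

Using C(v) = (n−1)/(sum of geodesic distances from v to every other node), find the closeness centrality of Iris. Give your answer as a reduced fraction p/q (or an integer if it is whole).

6/11

Distances from Iris: Bob:2, Gus:2, Nora:1, Sara:1, Theo:3, Ursula:2. Sum = 11.
n = 7, so closeness = 6/11.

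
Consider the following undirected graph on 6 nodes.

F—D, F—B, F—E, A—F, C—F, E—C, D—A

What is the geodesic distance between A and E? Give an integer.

2

One shortest route is A – F – E, which uses 2 edges, and A and E are not directly tied, so nothing shorter exists. So d(A,E) = 2.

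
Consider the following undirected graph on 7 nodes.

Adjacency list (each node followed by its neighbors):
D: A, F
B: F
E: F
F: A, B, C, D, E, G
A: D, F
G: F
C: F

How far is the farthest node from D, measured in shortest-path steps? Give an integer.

Distances from D: A:1, B:2, C:2, E:2, F:1, G:2.
The largest is 2 (to B, G, C, and E), so the eccentricity of D is 2.

2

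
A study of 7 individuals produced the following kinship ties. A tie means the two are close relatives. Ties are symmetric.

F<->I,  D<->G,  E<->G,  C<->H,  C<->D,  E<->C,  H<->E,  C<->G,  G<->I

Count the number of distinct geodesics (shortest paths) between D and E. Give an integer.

The shortest distance is 2. The length-2 paths are: D–G–E; D–C–E.
That gives 2 distinct shortest paths.

2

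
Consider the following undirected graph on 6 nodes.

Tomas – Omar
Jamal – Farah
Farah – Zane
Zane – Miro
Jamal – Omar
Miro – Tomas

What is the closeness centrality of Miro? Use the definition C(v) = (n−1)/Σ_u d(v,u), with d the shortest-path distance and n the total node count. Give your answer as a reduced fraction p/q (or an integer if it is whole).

Distances from Miro: Farah:2, Jamal:3, Omar:2, Tomas:1, Zane:1. Sum = 9.
n = 6, so closeness = 5/9.

5/9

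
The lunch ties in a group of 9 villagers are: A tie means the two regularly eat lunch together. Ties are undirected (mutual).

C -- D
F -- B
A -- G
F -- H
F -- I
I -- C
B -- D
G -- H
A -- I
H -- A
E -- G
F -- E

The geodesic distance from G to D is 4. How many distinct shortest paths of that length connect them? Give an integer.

3

The shortest distance is 4. The length-4 paths are: G–A–I–C–D; G–H–F–B–D; G–E–F–B–D.
That gives 3 distinct shortest paths.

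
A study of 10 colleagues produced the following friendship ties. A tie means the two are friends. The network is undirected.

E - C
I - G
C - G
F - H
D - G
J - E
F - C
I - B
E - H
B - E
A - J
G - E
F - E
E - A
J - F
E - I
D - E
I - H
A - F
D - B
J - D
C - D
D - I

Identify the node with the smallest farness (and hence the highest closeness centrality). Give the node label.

Farness (sum of distances to all others) for each node — A:15, B:15, C:14, D:12, E:9, F:13, G:14, H:15, I:13, J:14.
The smallest farness is 9, for E, so E has the highest closeness.

E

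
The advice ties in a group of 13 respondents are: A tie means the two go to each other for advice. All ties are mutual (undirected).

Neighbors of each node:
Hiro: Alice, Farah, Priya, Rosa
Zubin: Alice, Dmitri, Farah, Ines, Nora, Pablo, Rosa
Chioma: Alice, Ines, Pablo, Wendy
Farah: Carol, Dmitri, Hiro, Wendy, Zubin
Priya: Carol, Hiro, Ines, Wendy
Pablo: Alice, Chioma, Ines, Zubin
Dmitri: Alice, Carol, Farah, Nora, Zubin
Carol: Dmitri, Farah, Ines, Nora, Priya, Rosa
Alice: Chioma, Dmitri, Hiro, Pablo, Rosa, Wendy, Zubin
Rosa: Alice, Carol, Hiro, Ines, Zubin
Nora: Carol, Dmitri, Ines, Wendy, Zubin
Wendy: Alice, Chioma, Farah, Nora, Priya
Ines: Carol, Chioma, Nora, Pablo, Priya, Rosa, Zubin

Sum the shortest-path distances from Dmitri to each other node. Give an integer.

Distances from Dmitri: Alice:1, Carol:1, Chioma:2, Farah:1, Hiro:2, Ines:2, Nora:1, Pablo:2, Priya:2, Rosa:2, Wendy:2, Zubin:1.
Sum = 1 + 1 + 2 + 1 + 2 + 2 + 1 + 2 + 2 + 2 + 2 + 1 = 19.

19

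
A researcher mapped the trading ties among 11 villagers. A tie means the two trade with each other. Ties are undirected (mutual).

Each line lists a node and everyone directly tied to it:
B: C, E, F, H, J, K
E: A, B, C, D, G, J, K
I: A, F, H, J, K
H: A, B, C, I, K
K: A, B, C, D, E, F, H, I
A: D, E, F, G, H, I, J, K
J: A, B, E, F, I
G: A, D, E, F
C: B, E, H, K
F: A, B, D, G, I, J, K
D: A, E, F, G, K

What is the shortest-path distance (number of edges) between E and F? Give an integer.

One shortest route is E – D – F, which uses 2 edges, and E and F are not directly tied, so nothing shorter exists. So d(E,F) = 2.

2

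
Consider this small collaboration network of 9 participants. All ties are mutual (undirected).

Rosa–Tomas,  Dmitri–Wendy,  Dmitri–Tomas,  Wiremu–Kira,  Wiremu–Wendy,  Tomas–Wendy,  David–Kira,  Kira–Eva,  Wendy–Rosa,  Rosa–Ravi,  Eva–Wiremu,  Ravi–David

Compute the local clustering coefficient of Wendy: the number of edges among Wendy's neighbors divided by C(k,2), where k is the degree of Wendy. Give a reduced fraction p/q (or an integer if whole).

1/3

Wendy's neighbors: Dmitri, Rosa, Tomas, and Wiremu (k = 4).
Possible neighbor pairs: C(4,2) = 6. Edges among them: Dmitri–Tomas, Rosa–Tomas → e = 2.
Clustering(Wendy) = 2/6 = 1/3.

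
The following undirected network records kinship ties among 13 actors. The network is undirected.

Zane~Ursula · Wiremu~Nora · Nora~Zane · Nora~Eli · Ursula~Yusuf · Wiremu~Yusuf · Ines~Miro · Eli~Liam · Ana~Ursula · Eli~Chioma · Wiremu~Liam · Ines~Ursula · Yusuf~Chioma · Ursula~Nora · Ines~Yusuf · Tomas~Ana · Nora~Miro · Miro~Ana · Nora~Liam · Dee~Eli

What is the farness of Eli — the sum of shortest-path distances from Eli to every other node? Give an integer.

Distances from Eli: Ana:3, Chioma:1, Dee:1, Ines:3, Liam:1, Miro:2, Nora:1, Tomas:4, Ursula:2, Wiremu:2, Yusuf:2, Zane:2.
Sum = 3 + 1 + 1 + 3 + 1 + 2 + 1 + 4 + 2 + 2 + 2 + 2 = 24.

24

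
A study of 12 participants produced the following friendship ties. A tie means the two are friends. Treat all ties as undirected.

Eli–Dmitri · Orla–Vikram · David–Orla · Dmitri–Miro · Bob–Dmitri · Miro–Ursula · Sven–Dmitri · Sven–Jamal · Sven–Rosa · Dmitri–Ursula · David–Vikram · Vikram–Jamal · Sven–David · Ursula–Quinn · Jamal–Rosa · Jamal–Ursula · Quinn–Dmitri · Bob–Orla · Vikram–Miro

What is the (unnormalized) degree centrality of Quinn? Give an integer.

2

Quinn is directly tied to Dmitri and Ursula. That is 2 neighbors, so the degree of Quinn is 2.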